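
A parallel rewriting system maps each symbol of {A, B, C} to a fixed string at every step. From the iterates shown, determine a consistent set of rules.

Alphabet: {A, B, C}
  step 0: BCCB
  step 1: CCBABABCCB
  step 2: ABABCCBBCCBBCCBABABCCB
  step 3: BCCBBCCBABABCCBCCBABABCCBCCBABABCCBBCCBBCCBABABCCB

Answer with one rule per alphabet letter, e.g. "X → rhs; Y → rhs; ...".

A->B, B->CCB, C->AB

  step 2 ⇒ step 3: ABABCCBBCCBBCCBABABCCB ⇒ B·CCB·B·CCB·AB·AB·CCB·CCB·AB·AB·CCB·CCB·AB·AB·CCB·B·CCB·B·CCB·AB·AB·CCB
    A ↦ B
    B ↦ CCB
    C ↦ AB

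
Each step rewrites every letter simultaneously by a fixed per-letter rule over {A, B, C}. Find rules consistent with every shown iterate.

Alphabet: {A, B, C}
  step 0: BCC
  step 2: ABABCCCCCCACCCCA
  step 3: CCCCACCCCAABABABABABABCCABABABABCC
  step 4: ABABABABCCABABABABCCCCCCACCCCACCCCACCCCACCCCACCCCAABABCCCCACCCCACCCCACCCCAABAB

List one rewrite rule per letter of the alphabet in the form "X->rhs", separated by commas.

A->CC, B->CCA, C->AB

  step 3 ⇒ step 4: CCCCACCCCAABABABABABABCCABABABABCC ⇒ AB·AB·AB·AB·CC·AB·AB·AB·AB·CC·CC·CCA·CC·CCA·CC·CCA·CC·CCA·CC·CCA·CC·CCA·AB·AB·CC·CCA·CC·CCA·CC·CCA·CC·CCA·AB·AB
    A ↦ CC
    B ↦ CCA
    C ↦ AB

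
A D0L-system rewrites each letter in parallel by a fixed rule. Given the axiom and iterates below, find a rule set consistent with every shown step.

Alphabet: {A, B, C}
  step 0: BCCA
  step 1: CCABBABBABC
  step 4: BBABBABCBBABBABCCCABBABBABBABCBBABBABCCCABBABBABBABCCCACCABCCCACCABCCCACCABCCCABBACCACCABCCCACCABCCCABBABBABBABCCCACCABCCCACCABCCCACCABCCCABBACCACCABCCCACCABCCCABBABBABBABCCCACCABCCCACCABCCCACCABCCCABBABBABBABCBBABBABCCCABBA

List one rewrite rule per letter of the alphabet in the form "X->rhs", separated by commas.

A->BC, B->CCA, C->BBA

  step 0 ⇒ step 1: BCCA ⇒ CCA·BBA·BBA·BC
    A ↦ BC
    B ↦ CCA
    C ↦ BBA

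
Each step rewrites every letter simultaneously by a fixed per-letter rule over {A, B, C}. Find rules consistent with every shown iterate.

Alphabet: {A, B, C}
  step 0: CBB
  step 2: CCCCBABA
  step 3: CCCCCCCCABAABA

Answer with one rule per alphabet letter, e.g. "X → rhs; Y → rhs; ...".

  step 2 ⇒ step 3: CCCCBABA ⇒ CC·CC·CC·CC·A·BA·A·BA
    A ↦ BA
    B ↦ A
    C ↦ CC

A->BA, B->A, C->CC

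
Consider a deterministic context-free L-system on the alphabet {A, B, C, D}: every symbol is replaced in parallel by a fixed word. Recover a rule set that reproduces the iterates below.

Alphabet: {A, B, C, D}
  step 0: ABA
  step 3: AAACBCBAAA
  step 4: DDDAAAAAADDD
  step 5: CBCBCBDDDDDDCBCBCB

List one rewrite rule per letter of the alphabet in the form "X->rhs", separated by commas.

A->D, B->AA, C->A, D->CB

  step 4 ⇒ step 5: DDDAAAAAADDD ⇒ CB·CB·CB·D·D·D·D·D·D·CB·CB·CB
    A ↦ D
    D ↦ CB
  step 3 ⇒ step 4: AAACBCBAAA ⇒ D·D·D·A·AA·A·AA·D·D·D
    B ↦ AA
  step 3 ⇒ step 4: AAACBCBAAA ⇒ D·D·D·A·AA·A·AA·D·D·D
    C ↦ A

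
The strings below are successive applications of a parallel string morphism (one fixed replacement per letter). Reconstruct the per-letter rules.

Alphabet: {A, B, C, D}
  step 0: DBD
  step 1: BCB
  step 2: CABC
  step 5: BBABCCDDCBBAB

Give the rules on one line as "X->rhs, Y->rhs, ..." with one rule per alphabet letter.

  step 1 ⇒ step 2: BCB ⇒ C·AB·C
    B ↦ C
    C ↦ AB
    A ↦ DD  (constrained at step 2)
  step 0 ⇒ step 1: DBD ⇒ B·C·B
    D ↦ B

A->DD, B->C, C->AB, D->B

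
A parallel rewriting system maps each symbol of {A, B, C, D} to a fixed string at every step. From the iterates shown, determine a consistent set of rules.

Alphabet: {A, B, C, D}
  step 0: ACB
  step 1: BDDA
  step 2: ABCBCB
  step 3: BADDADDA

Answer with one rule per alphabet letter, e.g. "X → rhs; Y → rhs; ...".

A->B, B->A, C->DD, D->BC

  step 2 ⇒ step 3: ABCBCB ⇒ B·A·DD·A·DD·A
    A ↦ B
    B ↦ A
    C ↦ DD
  step 1 ⇒ step 2: BDDA ⇒ A·BC·BC·B
    D ↦ BC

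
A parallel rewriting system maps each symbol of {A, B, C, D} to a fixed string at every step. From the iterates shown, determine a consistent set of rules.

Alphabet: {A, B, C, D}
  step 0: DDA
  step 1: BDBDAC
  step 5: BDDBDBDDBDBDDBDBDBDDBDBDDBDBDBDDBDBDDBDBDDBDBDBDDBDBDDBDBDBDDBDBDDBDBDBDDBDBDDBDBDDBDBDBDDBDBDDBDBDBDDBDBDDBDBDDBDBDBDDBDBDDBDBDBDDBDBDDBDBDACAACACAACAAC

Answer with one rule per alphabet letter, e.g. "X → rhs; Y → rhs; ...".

  step 0 ⇒ step 1: DDA ⇒ BD·BD·AC
    A ↦ AC
    D ↦ BD
    B ↦ DBD  (constrained at step 1)
    C ↦ A  (constrained at step 1)

A->AC, B->DBD, C->A, D->BD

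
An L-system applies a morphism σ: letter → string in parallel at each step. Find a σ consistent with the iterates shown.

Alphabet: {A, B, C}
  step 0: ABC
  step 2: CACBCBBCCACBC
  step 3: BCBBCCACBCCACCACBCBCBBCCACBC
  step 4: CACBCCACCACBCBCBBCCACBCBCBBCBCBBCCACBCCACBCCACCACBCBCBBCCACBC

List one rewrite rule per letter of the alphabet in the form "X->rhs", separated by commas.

A->B, B->CAC, C->BC

  step 3 ⇒ step 4: BCBBCCACBCCACCACBCBCBBCCACBC ⇒ CAC·BC·CAC·CAC·BC·BC·B·BC·CAC·BC·BC·B·BC·BC·B·BC·CAC·BC·CAC·BC·CAC·CAC·BC·BC·B·BC·CAC·BC
    A ↦ B
    B ↦ CAC
    C ↦ BC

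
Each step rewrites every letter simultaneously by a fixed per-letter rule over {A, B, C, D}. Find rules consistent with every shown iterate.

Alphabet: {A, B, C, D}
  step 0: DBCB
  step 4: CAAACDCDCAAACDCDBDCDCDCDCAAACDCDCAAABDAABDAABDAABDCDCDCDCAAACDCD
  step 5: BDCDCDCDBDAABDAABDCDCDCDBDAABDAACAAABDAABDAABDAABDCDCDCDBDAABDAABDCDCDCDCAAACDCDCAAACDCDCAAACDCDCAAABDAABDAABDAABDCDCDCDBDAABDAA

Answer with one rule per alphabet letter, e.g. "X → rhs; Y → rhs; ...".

  step 4 ⇒ step 5: CAAACDCDCAAACDCDBDCDCDCDCAAACDCDCAAABDAABDAABDAABDCDCDCDCAAACDCD ⇒ BD·CD·CD·CD·BD·AA·BD·AA·BD·CD·CD·CD·BD·AA·BD·AA·CA·AA·BD·AA·BD·AA·BD·AA·BD·CD·CD·CD·BD·AA·BD·AA·BD·CD·CD·CD·CA·AA·CD·CD·CA·AA·CD·CD·CA·AA·CD·CD·CA·AA·BD·AA·BD·AA·BD·AA·BD·CD·CD·CD·BD·AA·BD·AA
    A ↦ CD
    B ↦ CA
    C ↦ BD
    D ↦ AA

A->CD, B->CA, C->BD, D->AA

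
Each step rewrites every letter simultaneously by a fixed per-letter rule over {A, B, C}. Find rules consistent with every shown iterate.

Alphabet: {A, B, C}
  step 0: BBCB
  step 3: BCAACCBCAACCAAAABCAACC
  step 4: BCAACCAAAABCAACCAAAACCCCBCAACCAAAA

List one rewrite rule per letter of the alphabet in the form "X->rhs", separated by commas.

A->C, B->BC, C->AA

  step 3 ⇒ step 4: BCAACCBCAACCAAAABCAACC ⇒ BC·AA·C·C·AA·AA·BC·AA·C·C·AA·AA·C·C·C·C·BC·AA·C·C·AA·AA
    A ↦ C
    B ↦ BC
    C ↦ AA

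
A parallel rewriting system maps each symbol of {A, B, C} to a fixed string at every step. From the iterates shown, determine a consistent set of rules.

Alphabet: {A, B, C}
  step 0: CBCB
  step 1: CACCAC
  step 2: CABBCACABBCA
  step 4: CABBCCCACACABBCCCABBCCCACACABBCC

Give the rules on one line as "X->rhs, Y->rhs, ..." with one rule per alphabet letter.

A->BB, B->C, C->CA

  step 1 ⇒ step 2: CACCAC ⇒ CA·BB·CA·CA·BB·CA
    A ↦ BB
    C ↦ CA
  step 0 ⇒ step 1: CBCB ⇒ CA·C·CA·C
    B ↦ C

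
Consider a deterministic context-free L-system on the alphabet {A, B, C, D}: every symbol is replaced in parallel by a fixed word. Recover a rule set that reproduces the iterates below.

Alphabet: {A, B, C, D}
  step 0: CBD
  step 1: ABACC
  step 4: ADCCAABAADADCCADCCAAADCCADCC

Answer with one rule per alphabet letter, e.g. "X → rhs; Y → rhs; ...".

  step 0 ⇒ step 1: CBD ⇒ A·BA·CC
    B ↦ BA
    C ↦ A
    D ↦ CC
    A ↦ AD  (constrained at step 1)

A->AD, B->BA, C->A, D->CC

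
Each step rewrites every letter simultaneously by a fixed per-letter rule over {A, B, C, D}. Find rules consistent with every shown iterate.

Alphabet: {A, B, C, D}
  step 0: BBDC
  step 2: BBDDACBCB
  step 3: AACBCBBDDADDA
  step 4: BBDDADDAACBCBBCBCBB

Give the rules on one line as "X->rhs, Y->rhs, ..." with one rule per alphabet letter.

  step 3 ⇒ step 4: AACBCBBDDADDA ⇒ B·B·DD·A·DD·A·A·CB·CB·B·CB·CB·B
    A ↦ B
    B ↦ A
    C ↦ DD
    D ↦ CB

A->B, B->A, C->DD, D->CB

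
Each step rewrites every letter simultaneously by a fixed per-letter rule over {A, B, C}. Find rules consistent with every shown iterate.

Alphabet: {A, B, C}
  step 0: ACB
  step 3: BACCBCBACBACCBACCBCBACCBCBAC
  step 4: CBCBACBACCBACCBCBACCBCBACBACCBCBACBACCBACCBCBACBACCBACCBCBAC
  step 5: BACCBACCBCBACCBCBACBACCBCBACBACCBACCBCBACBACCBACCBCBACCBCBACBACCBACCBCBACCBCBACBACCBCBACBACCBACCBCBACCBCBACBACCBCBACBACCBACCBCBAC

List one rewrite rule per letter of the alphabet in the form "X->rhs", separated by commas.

  step 4 ⇒ step 5: CBCBACBACCBACCBCBACCBCBACBACCBCBACBACCBACCBCBACBACCBACCBCBAC ⇒ BAC·C·BAC·C·BC·BAC·C·BC·BAC·BAC·C·BC·BAC·BAC·C·BAC·C·BC·BAC·BAC·C·BAC·C·BC·BAC·C·BC·BAC·BAC·C·BAC·C·BC·BAC·C·BC·BAC·BAC·C·BC·BAC·BAC·C·BAC·C·BC·BAC·C·BC·BAC·BAC·C·BC·BAC·BAC·C·BAC·C·BC·BAC
    A ↦ BC
    B ↦ C
    C ↦ BAC

A->BC, B->C, C->BAC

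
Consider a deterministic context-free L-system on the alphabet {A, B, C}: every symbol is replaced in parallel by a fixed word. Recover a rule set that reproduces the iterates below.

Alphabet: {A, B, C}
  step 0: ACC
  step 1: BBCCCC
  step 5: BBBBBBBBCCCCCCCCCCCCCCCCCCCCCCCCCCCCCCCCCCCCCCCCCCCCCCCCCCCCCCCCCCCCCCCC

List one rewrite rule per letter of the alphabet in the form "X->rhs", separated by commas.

  step 0 ⇒ step 1: ACC ⇒ BB·CC·CC
    A ↦ BB
    C ↦ CC
    B ↦ A  (constrained at step 1)

A->BB, B->A, C->CC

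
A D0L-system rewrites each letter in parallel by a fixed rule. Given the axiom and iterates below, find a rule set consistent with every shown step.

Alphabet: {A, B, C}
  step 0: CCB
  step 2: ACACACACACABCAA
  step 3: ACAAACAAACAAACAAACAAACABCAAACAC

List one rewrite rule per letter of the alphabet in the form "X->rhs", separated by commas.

A->AC, B->ABC, C->AA

  step 2 ⇒ step 3: ACACACACACABCAA ⇒ AC·AA·AC·AA·AC·AA·AC·AA·AC·AA·AC·ABC·AA·AC·AC
    A ↦ AC
    B ↦ ABC
    C ↦ AA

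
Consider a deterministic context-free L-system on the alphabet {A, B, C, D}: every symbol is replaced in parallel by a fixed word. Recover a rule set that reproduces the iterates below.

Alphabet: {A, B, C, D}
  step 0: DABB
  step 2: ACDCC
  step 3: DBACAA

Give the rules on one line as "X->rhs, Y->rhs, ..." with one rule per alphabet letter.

  step 2 ⇒ step 3: ACDCC ⇒ DB·A·C·A·A
    A ↦ DB
    C ↦ A
    D ↦ C
    B ↦ D  (constrained at step 0)

A->DB, B->D, C->A, D->C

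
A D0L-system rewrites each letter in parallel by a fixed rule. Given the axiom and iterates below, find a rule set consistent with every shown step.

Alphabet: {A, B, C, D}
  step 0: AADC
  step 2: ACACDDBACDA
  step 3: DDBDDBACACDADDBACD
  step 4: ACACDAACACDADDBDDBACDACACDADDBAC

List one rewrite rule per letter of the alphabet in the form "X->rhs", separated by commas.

  step 3 ⇒ step 4: DDBDDBACACDADDBACD ⇒ AC·AC·DA·AC·AC·DA·D·DB·D·DB·AC·D·AC·AC·DA·D·DB·AC
    A ↦ D
    B ↦ DA
    C ↦ DB
    D ↦ AC

A->D, B->DA, C->DB, D->AC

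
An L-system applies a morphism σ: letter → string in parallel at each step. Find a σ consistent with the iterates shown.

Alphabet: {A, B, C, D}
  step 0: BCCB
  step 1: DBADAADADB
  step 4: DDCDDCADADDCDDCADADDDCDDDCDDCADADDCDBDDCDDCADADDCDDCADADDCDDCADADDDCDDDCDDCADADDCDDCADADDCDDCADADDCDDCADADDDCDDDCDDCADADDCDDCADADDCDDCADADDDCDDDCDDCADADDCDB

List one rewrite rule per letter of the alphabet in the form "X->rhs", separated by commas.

A->D, B->DB, C->ADA, D->DDC

  step 0 ⇒ step 1: BCCB ⇒ DB·ADA·ADA·DB
    B ↦ DB
    C ↦ ADA
    A ↦ D  (constrained at step 1)
    D ↦ DDC  (constrained at step 1)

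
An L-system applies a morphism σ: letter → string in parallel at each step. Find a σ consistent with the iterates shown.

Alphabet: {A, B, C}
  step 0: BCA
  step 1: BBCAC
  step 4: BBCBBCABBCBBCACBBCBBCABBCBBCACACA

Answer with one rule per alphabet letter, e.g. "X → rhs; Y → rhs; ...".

  step 0 ⇒ step 1: BCA ⇒ BBC·A·C
    A ↦ C
    B ↦ BBC
    C ↦ A

A->C, B->BBC, C->A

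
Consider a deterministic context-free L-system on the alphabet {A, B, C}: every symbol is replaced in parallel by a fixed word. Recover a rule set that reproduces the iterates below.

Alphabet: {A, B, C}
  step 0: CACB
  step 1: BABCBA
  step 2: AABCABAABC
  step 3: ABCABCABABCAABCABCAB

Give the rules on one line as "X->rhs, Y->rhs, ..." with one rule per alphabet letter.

  step 2 ⇒ step 3: AABCABAABC ⇒ ABC·ABC·A·B·ABC·A·ABC·ABC·A·B
    A ↦ ABC
    B ↦ A
    C ↦ B

A->ABC, B->A, C->B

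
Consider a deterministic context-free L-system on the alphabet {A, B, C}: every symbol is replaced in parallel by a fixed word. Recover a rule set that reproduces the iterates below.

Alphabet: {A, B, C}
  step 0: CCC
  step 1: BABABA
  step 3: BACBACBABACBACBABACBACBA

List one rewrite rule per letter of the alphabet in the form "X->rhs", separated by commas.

  step 0 ⇒ step 1: CCC ⇒ BA·BA·BA
    C ↦ BA
    A ↦ AC  (constrained at step 1)
    B ↦ CB  (constrained at step 1)

A->AC, B->CB, C->BA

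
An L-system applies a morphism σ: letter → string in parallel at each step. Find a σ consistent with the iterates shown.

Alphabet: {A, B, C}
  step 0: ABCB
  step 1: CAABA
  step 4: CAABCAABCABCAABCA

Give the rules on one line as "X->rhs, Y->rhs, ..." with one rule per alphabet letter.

A->CA, B->A, C->B

  step 0 ⇒ step 1: ABCB ⇒ CA·A·B·A
    A ↦ CA
    B ↦ A
    C ↦ B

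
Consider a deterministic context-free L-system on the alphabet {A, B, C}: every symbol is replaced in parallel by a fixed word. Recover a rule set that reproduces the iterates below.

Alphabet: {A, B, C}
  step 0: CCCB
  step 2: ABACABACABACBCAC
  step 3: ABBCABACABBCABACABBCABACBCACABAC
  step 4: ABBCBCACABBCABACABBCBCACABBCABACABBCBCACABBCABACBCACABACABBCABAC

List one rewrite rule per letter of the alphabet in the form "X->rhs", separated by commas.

A->AB, B->BC, C->AC

  step 3 ⇒ step 4: ABBCABACABBCABACABBCABACBCACABAC ⇒ AB·BC·BC·AC·AB·BC·AB·AC·AB·BC·BC·AC·AB·BC·AB·AC·AB·BC·BC·AC·AB·BC·AB·AC·BC·AC·AB·AC·AB·BC·AB·AC
    A ↦ AB
    B ↦ BC
    C ↦ AC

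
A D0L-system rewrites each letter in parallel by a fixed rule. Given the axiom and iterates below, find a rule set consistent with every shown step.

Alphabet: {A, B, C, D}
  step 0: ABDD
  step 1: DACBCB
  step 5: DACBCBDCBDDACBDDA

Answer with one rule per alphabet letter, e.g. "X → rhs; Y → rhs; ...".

  step 0 ⇒ step 1: ABDD ⇒ D·A·CB·CB
    A ↦ D
    B ↦ A
    D ↦ CB
    C ↦ D  (constrained at step 1)

A->D, B->A, C->D, D->CB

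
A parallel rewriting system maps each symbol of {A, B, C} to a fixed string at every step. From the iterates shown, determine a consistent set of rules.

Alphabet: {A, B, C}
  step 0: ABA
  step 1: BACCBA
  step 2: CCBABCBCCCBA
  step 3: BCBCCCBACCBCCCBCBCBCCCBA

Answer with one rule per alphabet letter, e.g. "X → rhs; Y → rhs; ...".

A->BA, B->CC, C->BC

  step 2 ⇒ step 3: CCBABCBCCCBA ⇒ BC·BC·CC·BA·CC·BC·CC·BC·BC·BC·CC·BA
    A ↦ BA
    B ↦ CC
    C ↦ BC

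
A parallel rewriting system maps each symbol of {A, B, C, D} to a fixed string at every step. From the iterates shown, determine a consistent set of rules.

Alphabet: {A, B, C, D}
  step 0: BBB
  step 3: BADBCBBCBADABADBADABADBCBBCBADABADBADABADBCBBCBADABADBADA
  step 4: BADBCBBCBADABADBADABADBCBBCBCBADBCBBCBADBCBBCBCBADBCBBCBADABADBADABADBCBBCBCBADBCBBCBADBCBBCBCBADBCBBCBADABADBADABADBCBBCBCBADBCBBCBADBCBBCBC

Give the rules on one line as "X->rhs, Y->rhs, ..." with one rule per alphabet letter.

  step 3 ⇒ step 4: BADBCBBCBADABADBADABADBCBBCBADABADBADABADBCBBCBADABADBADA ⇒ BAD·BC·BBC·BAD·A·BAD·BAD·A·BAD·BC·BBC·BC·BAD·BC·BBC·BAD·BC·BBC·BC·BAD·BC·BBC·BAD·A·BAD·BAD·A·BAD·BC·BBC·BC·BAD·BC·BBC·BAD·BC·BBC·BC·BAD·BC·BBC·BAD·A·BAD·BAD·A·BAD·BC·BBC·BC·BAD·BC·BBC·BAD·BC·BBC·BC
    A ↦ BC
    B ↦ BAD
    C ↦ A
    D ↦ BBC

A->BC, B->BAD, C->A, D->BBC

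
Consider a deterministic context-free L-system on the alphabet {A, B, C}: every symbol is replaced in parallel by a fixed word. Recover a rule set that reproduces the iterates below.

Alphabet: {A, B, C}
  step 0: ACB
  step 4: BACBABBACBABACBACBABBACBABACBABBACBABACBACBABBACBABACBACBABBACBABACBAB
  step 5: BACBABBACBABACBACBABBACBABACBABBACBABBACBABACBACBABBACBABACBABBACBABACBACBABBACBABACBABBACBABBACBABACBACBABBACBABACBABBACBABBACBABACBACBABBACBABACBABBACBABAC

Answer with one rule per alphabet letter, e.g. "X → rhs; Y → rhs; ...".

A->BA, B->BAC, C->B

  step 4 ⇒ step 5: BACBABBACBABACBACBABBACBABACBABBACBABACBACBABBACBABACBACBABBACBABACBAB ⇒ BAC·BA·B·BAC·BA·BAC·BAC·BA·B·BAC·BA·BAC·BA·B·BAC·BA·B·BAC·BA·BAC·BAC·BA·B·BAC·BA·BAC·BA·B·BAC·BA·BAC·BAC·BA·B·BAC·BA·BAC·BA·B·BAC·BA·B·BAC·BA·BAC·BAC·BA·B·BAC·BA·BAC·BA·B·BAC·BA·B·BAC·BA·BAC·BAC·BA·B·BAC·BA·BAC·BA·B·BAC·BA·BAC
    A ↦ BA
    B ↦ BAC
    C ↦ B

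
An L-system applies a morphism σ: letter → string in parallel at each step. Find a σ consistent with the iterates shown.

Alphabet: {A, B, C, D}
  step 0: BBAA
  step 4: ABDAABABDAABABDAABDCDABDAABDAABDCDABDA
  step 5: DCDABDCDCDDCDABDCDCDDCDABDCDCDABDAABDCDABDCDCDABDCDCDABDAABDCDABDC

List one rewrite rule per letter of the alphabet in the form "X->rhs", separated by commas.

  step 4 ⇒ step 5: ABDAABABDAABABDAABDCDABDAABDAABDCDABDA ⇒ DC·D·AB·DC·DC·D·DC·D·AB·DC·DC·D·DC·D·AB·DC·DC·D·AB·DA·AB·DC·D·AB·DC·DC·D·AB·DC·DC·D·AB·DA·AB·DC·D·AB·DC
    A ↦ DC
    B ↦ D
    C ↦ DA
    D ↦ AB

A->DC, B->D, C->DA, D->AB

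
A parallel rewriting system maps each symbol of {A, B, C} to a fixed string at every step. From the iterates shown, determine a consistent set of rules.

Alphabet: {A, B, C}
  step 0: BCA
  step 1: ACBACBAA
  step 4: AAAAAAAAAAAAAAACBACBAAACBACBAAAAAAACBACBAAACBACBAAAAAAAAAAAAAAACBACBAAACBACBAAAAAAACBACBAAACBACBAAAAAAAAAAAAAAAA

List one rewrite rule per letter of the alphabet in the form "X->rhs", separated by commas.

  step 0 ⇒ step 1: BCA ⇒ ACB·ACB·AA
    A ↦ AA
    B ↦ ACB
    C ↦ ACB

A->AA, B->ACB, C->ACB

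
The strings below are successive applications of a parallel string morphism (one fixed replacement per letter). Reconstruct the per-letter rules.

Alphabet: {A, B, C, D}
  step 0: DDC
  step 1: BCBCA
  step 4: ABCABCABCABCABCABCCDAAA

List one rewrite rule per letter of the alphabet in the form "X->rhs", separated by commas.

  step 0 ⇒ step 1: DDC ⇒ BC·BC·A
    C ↦ A
    D ↦ BC
    A ↦ CD  (constrained at step 1)
    B ↦ AA  (constrained at step 1)

A->CD, B->AA, C->A, D->BC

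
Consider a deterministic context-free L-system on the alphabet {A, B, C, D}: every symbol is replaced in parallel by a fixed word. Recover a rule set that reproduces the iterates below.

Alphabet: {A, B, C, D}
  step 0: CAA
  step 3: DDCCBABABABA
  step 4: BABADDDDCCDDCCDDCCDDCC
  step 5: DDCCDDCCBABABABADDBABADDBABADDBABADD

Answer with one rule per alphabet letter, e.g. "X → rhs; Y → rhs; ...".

  step 4 ⇒ step 5: BABADDDDCCDDCCDDCCDDCC ⇒ DD·CC·DD·CC·BA·BA·BA·BA·D·D·BA·BA·D·D·BA·BA·D·D·BA·BA·D·D
    A ↦ CC
    B ↦ DD
    C ↦ D
    D ↦ BA

A->CC, B->DD, C->D, D->BA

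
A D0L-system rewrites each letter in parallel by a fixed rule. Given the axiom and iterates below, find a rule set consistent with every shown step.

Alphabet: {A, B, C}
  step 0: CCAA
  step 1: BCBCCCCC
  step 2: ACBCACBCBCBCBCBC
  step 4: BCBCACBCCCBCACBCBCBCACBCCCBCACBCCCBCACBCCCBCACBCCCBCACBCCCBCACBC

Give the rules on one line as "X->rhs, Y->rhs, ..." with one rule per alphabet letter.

A->CC, B->AC, C->BC

  step 1 ⇒ step 2: BCBCCCCC ⇒ AC·BC·AC·BC·BC·BC·BC·BC
    B ↦ AC
    C ↦ BC
  step 0 ⇒ step 1: CCAA ⇒ BC·BC·CC·CC
    A ↦ CC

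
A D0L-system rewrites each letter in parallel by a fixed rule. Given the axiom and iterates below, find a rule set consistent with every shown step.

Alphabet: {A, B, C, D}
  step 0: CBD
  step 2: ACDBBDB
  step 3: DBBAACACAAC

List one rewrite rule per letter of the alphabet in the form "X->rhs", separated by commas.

A->DB, B->AC, C->B, D->A

  step 2 ⇒ step 3: ACDBBDB ⇒ DB·B·A·AC·AC·A·AC
    A ↦ DB
    B ↦ AC
    C ↦ B
    D ↦ A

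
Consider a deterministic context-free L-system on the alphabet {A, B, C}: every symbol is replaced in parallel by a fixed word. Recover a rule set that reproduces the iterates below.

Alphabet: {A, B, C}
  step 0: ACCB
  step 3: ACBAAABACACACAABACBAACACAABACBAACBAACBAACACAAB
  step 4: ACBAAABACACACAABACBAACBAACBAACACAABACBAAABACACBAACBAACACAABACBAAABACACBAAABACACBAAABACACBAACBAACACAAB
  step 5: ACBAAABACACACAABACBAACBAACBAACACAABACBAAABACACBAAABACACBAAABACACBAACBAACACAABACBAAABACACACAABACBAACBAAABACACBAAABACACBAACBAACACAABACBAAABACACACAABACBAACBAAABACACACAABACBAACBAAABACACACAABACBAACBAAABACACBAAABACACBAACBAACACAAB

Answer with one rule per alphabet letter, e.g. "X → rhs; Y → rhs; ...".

  step 4 ⇒ step 5: ACBAAABACACACAABACBAACBAACBAACACAABACBAAABACACBAACBAACACAABACBAAABACACBAAABACACBAAABACACBAACBAACACAAB ⇒ AC·BA·AAB·AC·AC·AC·AAB·AC·BA·AC·BA·AC·BA·AC·AC·AAB·AC·BA·AAB·AC·AC·BA·AAB·AC·AC·BA·AAB·AC·AC·BA·AC·BA·AC·AC·AAB·AC·BA·AAB·AC·AC·AC·AAB·AC·BA·AC·BA·AAB·AC·AC·BA·AAB·AC·AC·BA·AC·BA·AC·AC·AAB·AC·BA·AAB·AC·AC·AC·AAB·AC·BA·AC·BA·AAB·AC·AC·AC·AAB·AC·BA·AC·BA·AAB·AC·AC·AC·AAB·AC·BA·AC·BA·AAB·AC·AC·BA·AAB·AC·AC·BA·AC·BA·AC·AC·AAB
    A ↦ AC
    B ↦ AAB
    C ↦ BA

A->AC, B->AAB, C->BA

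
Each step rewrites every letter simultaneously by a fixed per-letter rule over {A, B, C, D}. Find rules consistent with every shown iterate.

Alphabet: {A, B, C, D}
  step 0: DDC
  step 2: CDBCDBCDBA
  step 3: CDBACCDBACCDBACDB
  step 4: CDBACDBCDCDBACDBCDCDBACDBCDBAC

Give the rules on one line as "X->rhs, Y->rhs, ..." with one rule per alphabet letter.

A->DB, B->C, C->CD, D->BA

  step 3 ⇒ step 4: CDBACCDBACCDBACDB ⇒ CD·BA·C·DB·CD·CD·BA·C·DB·CD·CD·BA·C·DB·CD·BA·C
    A ↦ DB
    B ↦ C
    C ↦ CD
    D ↦ BA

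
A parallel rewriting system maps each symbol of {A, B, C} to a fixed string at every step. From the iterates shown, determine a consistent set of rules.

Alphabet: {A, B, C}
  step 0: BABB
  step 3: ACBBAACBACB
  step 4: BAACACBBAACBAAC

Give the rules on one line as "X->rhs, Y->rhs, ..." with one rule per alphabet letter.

  step 3 ⇒ step 4: ACBBAACBACB ⇒ B·A·AC·AC·B·B·A·AC·B·A·AC
    A ↦ B
    B ↦ AC
    C ↦ A

A->B, B->AC, C->A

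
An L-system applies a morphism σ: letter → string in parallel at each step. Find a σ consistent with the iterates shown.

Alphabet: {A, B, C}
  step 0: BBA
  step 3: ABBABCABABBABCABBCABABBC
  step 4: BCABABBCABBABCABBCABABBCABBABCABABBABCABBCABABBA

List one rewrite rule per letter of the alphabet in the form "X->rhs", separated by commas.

A->BC, B->AB, C->BA

  step 3 ⇒ step 4: ABBABCABABBABCABBCABABBC ⇒ BC·AB·AB·BC·AB·BA·BC·AB·BC·AB·AB·BC·AB·BA·BC·AB·AB·BA·BC·AB·BC·AB·AB·BA
    A ↦ BC
    B ↦ AB
    C ↦ BA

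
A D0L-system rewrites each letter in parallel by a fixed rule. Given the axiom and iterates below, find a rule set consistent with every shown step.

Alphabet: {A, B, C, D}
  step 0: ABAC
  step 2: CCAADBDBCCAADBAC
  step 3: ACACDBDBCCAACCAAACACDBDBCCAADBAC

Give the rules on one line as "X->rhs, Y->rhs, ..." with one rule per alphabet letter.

A->DB, B->AA, C->AC, D->CC

  step 2 ⇒ step 3: CCAADBDBCCAADBAC ⇒ AC·AC·DB·DB·CC·AA·CC·AA·AC·AC·DB·DB·CC·AA·DB·AC
    A ↦ DB
    B ↦ AA
    C ↦ AC
    D ↦ CC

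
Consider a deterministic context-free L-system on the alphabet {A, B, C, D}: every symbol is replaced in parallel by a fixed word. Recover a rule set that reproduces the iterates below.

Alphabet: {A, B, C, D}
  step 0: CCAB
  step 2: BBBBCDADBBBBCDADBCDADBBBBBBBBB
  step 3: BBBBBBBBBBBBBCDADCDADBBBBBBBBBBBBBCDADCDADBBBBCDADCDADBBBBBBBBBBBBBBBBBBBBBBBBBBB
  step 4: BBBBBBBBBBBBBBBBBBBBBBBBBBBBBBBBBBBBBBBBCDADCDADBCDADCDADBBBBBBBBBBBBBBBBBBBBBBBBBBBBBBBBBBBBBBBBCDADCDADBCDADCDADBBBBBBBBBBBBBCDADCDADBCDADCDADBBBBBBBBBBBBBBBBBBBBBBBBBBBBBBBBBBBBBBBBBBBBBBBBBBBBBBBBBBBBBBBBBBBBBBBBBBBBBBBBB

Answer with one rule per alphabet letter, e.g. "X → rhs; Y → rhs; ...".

A->CD, B->BBB, C->BCD, D->AD

  step 3 ⇒ step 4: BBBBBBBBBBBBBCDADCDADBBBBBBBBBBBBBCDADCDADBBBBCDADCDADBBBBBBBBBBBBBBBBBBBBBBBBBBB ⇒ BBB·BBB·BBB·BBB·BBB·BBB·BBB·BBB·BBB·BBB·BBB·BBB·BBB·BCD·AD·CD·AD·BCD·AD·CD·AD·BBB·BBB·BBB·BBB·BBB·BBB·BBB·BBB·BBB·BBB·BBB·BBB·BBB·BCD·AD·CD·AD·BCD·AD·CD·AD·BBB·BBB·BBB·BBB·BCD·AD·CD·AD·BCD·AD·CD·AD·BBB·BBB·BBB·BBB·BBB·BBB·BBB·BBB·BBB·BBB·BBB·BBB·BBB·BBB·BBB·BBB·BBB·BBB·BBB·BBB·BBB·BBB·BBB·BBB·BBB·BBB·BBB
    A ↦ CD
    B ↦ BBB
    C ↦ BCD
    D ↦ AD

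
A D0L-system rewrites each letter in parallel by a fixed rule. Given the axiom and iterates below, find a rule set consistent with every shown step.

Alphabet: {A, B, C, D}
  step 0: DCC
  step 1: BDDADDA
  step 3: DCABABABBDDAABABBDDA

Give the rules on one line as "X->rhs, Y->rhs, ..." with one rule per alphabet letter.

  step 0 ⇒ step 1: DCC ⇒ B·DDA·DDA
    C ↦ DDA
    D ↦ B
    A ↦ DC  (constrained at step 1)
    B ↦ AB  (constrained at step 1)

A->DC, B->AB, C->DDA, D->B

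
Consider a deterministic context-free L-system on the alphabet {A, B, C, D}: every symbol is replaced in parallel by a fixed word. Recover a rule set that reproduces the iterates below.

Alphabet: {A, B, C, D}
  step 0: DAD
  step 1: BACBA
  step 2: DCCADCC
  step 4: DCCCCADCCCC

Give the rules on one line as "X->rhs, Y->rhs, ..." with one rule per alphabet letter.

  step 1 ⇒ step 2: BACBA ⇒ DC·C·A·DC·C
    A ↦ C
    B ↦ DC
    C ↦ A
  step 0 ⇒ step 1: DAD ⇒ BA·C·BA
    D ↦ BA

A->C, B->DC, C->A, D->BA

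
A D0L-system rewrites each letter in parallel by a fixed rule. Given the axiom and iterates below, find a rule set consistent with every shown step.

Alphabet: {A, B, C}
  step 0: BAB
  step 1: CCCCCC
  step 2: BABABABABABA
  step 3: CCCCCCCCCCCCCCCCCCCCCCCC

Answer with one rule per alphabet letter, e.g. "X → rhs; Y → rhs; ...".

  step 2 ⇒ step 3: BABABABABABA ⇒ CC·CC·CC·CC·CC·CC·CC·CC·CC·CC·CC·CC
    A ↦ CC
    B ↦ CC
  step 1 ⇒ step 2: CCCCCC ⇒ BA·BA·BA·BA·BA·BA
    C ↦ BA

A->CC, B->CC, C->BA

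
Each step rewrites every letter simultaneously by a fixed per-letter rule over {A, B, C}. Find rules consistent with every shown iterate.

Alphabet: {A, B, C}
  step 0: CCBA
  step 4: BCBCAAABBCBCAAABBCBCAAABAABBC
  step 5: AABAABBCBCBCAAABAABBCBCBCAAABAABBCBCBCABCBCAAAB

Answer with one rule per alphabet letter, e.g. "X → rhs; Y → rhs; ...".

A->BC, B->A, C->AB

  step 4 ⇒ step 5: BCBCAAABBCBCAAABBCBCAAABAABBC ⇒ A·AB·A·AB·BC·BC·BC·A·A·AB·A·AB·BC·BC·BC·A·A·AB·A·AB·BC·BC·BC·A·BC·BC·A·A·AB
    A ↦ BC
    B ↦ A
    C ↦ AB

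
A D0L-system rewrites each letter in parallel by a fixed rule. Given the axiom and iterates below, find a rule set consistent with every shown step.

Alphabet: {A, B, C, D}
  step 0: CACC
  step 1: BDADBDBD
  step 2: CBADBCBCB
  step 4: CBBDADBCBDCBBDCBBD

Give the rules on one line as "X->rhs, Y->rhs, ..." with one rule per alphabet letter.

  step 1 ⇒ step 2: BDADBDBD ⇒ C·B·AD·B·C·B·C·B
    A ↦ AD
    B ↦ C
    D ↦ B
  step 0 ⇒ step 1: CACC ⇒ BD·AD·BD·BD
    C ↦ BD

A->AD, B->C, C->BD, D->B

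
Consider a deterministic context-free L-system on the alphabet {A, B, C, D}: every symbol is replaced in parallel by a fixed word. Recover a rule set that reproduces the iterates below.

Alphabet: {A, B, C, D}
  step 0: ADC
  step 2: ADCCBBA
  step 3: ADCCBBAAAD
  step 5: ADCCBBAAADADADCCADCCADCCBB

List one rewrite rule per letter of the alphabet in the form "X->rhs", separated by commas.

A->AD, B->A, C->B, D->CC

  step 2 ⇒ step 3: ADCCBBA ⇒ AD·CC·B·B·A·A·AD
    A ↦ AD
    B ↦ A
    C ↦ B
    D ↦ CC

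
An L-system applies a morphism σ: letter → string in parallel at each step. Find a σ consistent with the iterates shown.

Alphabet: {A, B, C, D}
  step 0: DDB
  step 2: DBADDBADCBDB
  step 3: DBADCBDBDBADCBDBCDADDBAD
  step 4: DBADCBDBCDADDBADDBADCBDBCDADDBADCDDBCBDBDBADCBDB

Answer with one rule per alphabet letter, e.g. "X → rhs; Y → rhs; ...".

A->CB, B->AD, C->CD, D->DB

  step 3 ⇒ step 4: DBADCBDBDBADCBDBCDADDBAD ⇒ DB·AD·CB·DB·CD·AD·DB·AD·DB·AD·CB·DB·CD·AD·DB·AD·CD·DB·CB·DB·DB·AD·CB·DB
    A ↦ CB
    B ↦ AD
    C ↦ CD
    D ↦ DB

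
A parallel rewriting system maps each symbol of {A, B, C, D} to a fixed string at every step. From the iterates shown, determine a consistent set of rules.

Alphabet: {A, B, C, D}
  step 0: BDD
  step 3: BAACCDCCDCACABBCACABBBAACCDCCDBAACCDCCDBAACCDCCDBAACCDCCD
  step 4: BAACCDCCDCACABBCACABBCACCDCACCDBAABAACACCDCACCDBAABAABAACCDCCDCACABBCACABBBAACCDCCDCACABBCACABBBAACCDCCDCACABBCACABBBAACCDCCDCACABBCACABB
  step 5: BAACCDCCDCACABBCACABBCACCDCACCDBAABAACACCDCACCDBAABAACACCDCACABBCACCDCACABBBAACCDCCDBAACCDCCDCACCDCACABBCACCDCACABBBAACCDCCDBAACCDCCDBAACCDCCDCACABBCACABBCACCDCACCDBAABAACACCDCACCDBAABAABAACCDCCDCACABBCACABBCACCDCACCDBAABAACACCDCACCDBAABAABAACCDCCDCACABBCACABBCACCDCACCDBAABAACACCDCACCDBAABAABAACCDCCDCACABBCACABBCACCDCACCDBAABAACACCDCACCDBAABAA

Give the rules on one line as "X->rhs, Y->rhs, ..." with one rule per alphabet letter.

  step 4 ⇒ step 5: BAACCDCCDCACABBCACABBCACCDCACCDBAABAACACCDCACCDBAABAABAACCDCCDCACABBCACABBBAACCDCCDCACABBCACABBBAACCDCCDCACABBCACABBBAACCDCCDCACABBCACABB ⇒ BAA·CCD·CCD·CA·CA·BB·CA·CA·BB·CA·CCD·CA·CCD·BAA·BAA·CA·CCD·CA·CCD·BAA·BAA·CA·CCD·CA·CA·BB·CA·CCD·CA·CA·BB·BAA·CCD·CCD·BAA·CCD·CCD·CA·CCD·CA·CA·BB·CA·CCD·CA·CA·BB·BAA·CCD·CCD·BAA·CCD·CCD·BAA·CCD·CCD·CA·CA·BB·CA·CA·BB·CA·CCD·CA·CCD·BAA·BAA·CA·CCD·CA·CCD·BAA·BAA·BAA·CCD·CCD·CA·CA·BB·CA·CA·BB·CA·CCD·CA·CCD·BAA·BAA·CA·CCD·CA·CCD·BAA·BAA·BAA·CCD·CCD·CA·CA·BB·CA·CA·BB·CA·CCD·CA·CCD·BAA·BAA·CA·CCD·CA·CCD·BAA·BAA·BAA·CCD·CCD·CA·CA·BB·CA·CA·BB·CA·CCD·CA·CCD·BAA·BAA·CA·CCD·CA·CCD·BAA·BAA
    A ↦ CCD
    B ↦ BAA
    C ↦ CA
    D ↦ BB

A->CCD, B->BAA, C->CA, D->BB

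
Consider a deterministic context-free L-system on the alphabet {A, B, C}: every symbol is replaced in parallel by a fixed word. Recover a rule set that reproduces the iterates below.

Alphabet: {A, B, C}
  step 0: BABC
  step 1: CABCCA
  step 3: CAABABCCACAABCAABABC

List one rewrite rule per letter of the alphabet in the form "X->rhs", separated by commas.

A->AB, B->C, C->CA

  step 0 ⇒ step 1: BABC ⇒ C·AB·C·CA
    A ↦ AB
    B ↦ C
    C ↦ CA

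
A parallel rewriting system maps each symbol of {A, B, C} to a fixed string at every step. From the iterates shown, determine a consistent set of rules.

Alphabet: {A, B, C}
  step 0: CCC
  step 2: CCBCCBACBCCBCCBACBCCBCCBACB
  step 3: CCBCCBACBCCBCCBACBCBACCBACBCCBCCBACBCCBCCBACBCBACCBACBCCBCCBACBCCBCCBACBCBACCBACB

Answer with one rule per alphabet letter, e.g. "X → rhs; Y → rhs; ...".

A->CBA, B->ACB, C->CCB

  step 2 ⇒ step 3: CCBCCBACBCCBCCBACBCCBCCBACB ⇒ CCB·CCB·ACB·CCB·CCB·ACB·CBA·CCB·ACB·CCB·CCB·ACB·CCB·CCB·ACB·CBA·CCB·ACB·CCB·CCB·ACB·CCB·CCB·ACB·CBA·CCB·ACB
    A ↦ CBA
    B ↦ ACB
    C ↦ CCB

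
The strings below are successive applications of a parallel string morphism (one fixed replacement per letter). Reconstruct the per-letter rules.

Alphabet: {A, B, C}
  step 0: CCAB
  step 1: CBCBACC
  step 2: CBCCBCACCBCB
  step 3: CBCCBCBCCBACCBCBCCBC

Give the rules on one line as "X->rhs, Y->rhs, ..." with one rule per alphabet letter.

A->AC, B->C, C->CB

  step 2 ⇒ step 3: CBCCBCACCBCB ⇒ CB·C·CB·CB·C·CB·AC·CB·CB·C·CB·C
    A ↦ AC
    B ↦ C
    C ↦ CB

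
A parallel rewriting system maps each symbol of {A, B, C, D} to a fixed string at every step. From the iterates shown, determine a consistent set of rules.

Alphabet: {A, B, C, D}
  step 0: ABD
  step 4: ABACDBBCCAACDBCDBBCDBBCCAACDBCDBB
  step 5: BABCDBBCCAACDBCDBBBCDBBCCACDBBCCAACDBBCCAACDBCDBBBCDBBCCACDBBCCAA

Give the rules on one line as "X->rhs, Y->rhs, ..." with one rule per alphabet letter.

A->B, B->A, C->CDB, D->BCC

  step 4 ⇒ step 5: ABACDBBCCAACDBCDBBCDBBCCAACDBCDBB ⇒ B·A·B·CDB·BCC·A·A·CDB·CDB·B·B·CDB·BCC·A·CDB·BCC·A·A·CDB·BCC·A·A·CDB·CDB·B·B·CDB·BCC·A·CDB·BCC·A·A
    A ↦ B
    B ↦ A
    C ↦ CDB
    D ↦ BCC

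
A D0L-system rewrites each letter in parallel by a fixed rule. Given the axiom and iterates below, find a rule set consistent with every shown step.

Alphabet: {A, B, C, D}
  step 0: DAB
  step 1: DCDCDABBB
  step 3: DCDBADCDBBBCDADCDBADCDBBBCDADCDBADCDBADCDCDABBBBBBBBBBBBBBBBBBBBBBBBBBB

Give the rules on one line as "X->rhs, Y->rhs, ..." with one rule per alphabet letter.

A->CDA, B->BBB, C->BA, D->DCD

  step 0 ⇒ step 1: DAB ⇒ DCD·CDA·BBB
    A ↦ CDA
    B ↦ BBB
    D ↦ DCD
    C ↦ BA  (constrained at step 1)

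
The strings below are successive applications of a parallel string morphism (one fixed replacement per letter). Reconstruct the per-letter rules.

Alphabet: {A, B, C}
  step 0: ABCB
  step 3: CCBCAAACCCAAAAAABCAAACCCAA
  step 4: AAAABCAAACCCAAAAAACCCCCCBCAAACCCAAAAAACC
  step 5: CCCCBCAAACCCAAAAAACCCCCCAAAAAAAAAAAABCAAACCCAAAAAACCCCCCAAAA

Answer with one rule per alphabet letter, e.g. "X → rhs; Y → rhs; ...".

A->C, B->BCA, C->AA

  step 4 ⇒ step 5: AAAABCAAACCCAAAAAACCCCCCBCAAACCCAAAAAACC ⇒ C·C·C·C·BCA·AA·C·C·C·AA·AA·AA·C·C·C·C·C·C·AA·AA·AA·AA·AA·AA·BCA·AA·C·C·C·AA·AA·AA·C·C·C·C·C·C·AA·AA
    A ↦ C
    B ↦ BCA
    C ↦ AA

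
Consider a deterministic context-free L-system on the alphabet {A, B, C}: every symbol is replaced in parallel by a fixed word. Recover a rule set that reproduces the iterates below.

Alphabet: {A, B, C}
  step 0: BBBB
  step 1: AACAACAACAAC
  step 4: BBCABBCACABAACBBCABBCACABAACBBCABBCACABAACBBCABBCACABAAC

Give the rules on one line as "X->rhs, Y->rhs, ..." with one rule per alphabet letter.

A->B, B->AAC, C->CA

  step 0 ⇒ step 1: BBBB ⇒ AAC·AAC·AAC·AAC
    B ↦ AAC
    A ↦ B  (constrained at step 1)
    C ↦ CA  (constrained at step 1)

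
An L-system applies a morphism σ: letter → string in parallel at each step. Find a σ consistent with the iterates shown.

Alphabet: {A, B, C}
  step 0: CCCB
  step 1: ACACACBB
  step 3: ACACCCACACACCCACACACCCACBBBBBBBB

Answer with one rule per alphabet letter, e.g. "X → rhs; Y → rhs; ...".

A->CC, B->BB, C->AC

  step 0 ⇒ step 1: CCCB ⇒ AC·AC·AC·BB
    B ↦ BB
    C ↦ AC
    A ↦ CC  (constrained at step 1)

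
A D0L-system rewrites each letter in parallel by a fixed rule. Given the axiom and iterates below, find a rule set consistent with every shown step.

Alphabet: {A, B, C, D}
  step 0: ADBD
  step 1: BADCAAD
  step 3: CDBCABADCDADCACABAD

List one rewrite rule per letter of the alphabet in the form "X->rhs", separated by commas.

A->B, B->CA, C->CD, D->AD

  step 0 ⇒ step 1: ADBD ⇒ B·AD·CA·AD
    A ↦ B
    B ↦ CA
    D ↦ AD
    C ↦ CD  (constrained at step 1)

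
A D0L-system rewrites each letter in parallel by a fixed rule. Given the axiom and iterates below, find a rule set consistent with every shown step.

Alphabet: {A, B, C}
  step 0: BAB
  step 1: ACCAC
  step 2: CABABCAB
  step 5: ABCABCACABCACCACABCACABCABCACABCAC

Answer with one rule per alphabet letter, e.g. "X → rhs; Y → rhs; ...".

  step 1 ⇒ step 2: ACCAC ⇒ C·AB·AB·C·AB
    A ↦ C
    C ↦ AB
  step 0 ⇒ step 1: BAB ⇒ AC·C·AC
    B ↦ AC

A->C, B->AC, C->AB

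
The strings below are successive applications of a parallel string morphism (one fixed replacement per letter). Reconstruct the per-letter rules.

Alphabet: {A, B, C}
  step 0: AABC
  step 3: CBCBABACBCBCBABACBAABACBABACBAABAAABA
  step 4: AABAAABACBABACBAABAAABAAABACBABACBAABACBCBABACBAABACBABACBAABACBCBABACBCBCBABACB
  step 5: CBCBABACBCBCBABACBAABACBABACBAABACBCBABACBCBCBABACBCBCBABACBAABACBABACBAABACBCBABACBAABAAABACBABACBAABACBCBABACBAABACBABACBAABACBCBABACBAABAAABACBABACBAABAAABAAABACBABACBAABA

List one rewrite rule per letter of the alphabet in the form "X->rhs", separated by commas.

  step 4 ⇒ step 5: AABAAABACBABACBAABAAABAAABACBABACBAABACBCBABACBAABACBABACBAABACBCBABACBCBCBABACB ⇒ CB·CB·ABA·CB·CB·CB·ABA·CB·A·ABA·CB·ABA·CB·A·ABA·CB·CB·ABA·CB·CB·CB·ABA·CB·CB·CB·ABA·CB·A·ABA·CB·ABA·CB·A·ABA·CB·CB·ABA·CB·A·ABA·A·ABA·CB·ABA·CB·A·ABA·CB·CB·ABA·CB·A·ABA·CB·ABA·CB·A·ABA·CB·CB·ABA·CB·A·ABA·A·ABA·CB·ABA·CB·A·ABA·A·ABA·A·ABA·CB·ABA·CB·A·ABA
    A ↦ CB
    B ↦ ABA
    C ↦ A

A->CB, B->ABA, C->A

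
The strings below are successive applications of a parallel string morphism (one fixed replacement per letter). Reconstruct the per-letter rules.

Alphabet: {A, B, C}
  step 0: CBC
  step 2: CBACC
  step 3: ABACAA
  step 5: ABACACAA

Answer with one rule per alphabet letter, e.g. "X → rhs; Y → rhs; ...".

  step 2 ⇒ step 3: CBACC ⇒ A·BA·C·A·A
    A ↦ C
    B ↦ BA
    C ↦ A

A->C, B->BA, C->A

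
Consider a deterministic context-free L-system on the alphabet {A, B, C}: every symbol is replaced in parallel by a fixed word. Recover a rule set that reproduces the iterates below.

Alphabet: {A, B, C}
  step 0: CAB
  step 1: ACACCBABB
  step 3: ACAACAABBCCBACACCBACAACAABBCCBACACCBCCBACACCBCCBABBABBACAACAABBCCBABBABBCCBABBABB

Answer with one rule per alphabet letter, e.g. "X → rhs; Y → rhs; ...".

A->CCB, B->ABB, C->ACA

  step 0 ⇒ step 1: CAB ⇒ ACA·CCB·ABB
    A ↦ CCB
    B ↦ ABB
    C ↦ ACA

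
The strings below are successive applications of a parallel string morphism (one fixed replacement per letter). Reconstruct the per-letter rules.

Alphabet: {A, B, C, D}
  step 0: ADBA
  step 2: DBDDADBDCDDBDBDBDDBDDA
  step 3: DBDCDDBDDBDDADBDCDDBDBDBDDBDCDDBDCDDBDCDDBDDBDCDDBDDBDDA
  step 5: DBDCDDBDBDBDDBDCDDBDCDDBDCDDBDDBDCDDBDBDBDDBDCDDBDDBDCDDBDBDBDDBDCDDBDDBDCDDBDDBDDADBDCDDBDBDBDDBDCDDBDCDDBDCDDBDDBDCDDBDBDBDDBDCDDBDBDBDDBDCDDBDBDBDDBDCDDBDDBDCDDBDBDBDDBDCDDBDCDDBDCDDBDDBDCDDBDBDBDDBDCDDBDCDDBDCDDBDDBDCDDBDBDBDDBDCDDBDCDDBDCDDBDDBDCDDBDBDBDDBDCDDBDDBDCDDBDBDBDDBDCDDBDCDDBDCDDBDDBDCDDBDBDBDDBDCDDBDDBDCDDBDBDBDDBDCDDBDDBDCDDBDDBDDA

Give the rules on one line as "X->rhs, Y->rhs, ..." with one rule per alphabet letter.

  step 2 ⇒ step 3: DBDDADBDCDDBDBDBDDBDDA ⇒ DBD·CD·DBD·DBD·DA·DBD·CD·DBD·B·DBD·DBD·CD·DBD·CD·DBD·CD·DBD·DBD·CD·DBD·DBD·DA
    A ↦ DA
    B ↦ CD
    C ↦ B
    D ↦ DBD

A->DA, B->CD, C->B, D->DBD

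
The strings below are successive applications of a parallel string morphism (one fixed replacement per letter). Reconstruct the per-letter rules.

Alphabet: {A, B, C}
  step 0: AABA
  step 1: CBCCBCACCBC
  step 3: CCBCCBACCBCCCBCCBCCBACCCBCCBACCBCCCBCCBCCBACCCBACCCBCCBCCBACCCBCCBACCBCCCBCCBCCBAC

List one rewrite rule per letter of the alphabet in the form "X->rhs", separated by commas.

  step 0 ⇒ step 1: AABA ⇒ CBC·CBC·AC·CBC
    A ↦ CBC
    B ↦ AC
    C ↦ CCB  (constrained at step 1)

A->CBC, B->AC, C->CCB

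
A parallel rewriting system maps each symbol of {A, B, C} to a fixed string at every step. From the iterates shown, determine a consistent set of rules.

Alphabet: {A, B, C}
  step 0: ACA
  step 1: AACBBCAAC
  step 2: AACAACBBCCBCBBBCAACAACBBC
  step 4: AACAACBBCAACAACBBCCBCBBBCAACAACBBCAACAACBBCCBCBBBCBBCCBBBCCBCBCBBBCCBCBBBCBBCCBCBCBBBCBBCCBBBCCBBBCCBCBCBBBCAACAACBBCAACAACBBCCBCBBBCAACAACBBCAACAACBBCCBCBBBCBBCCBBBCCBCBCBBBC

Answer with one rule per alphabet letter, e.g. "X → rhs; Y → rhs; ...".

A->AAC, B->CB, C->BBC

  step 1 ⇒ step 2: AACBBCAAC ⇒ AAC·AAC·BBC·CB·CB·BBC·AAC·AAC·BBC
    A ↦ AAC
    B ↦ CB
    C ↦ BBC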